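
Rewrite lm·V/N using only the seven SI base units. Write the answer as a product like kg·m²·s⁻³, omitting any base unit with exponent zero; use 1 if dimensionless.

m·s⁻¹·A⁻¹·cd

N = kg·m/s² = kg·m·s⁻² (force = mass × acceleration).
So N⁻¹ = kg⁻¹·m⁻¹·s².
lm = cd·sr = cd (luminous flux; sr is dimensionless).
V = W/A (potential = power per current),
    = kg·m²·s⁻³·A⁻¹.
Combining: N⁻¹·lm·V = (kg⁻¹·m⁻¹·s²) · cd · (kg·m²·s⁻³·A⁻¹) = m·s⁻¹·A⁻¹·cd.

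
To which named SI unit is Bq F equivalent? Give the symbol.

S

Bq = 1/s = s⁻¹ (activity is decays per second).
F = C/V (capacitance = charge per voltage),
    = A·s/(kg·m²·s⁻³·A⁻¹) (substituting C and V),
    = kg⁻¹·m⁻²·s⁴·A².
Combining: Bq·F = s⁻¹ · (kg⁻¹·m⁻²·s⁴·A²) = kg⁻¹·m⁻²·s³·A².
kg⁻¹·m⁻²·s³·A² is the base-SI form of the siemens.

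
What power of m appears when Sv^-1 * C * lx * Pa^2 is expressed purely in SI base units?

-6

Sv = J/kg (equivalent dose = energy per mass),
    = m²·s⁻².
So Sv⁻¹ = m⁻²·s².
C = A·s = s·A (charge = current × time).
lx = lm/m² (illuminance = luminous flux per area),
    = m⁻²·cd.
Pa = N/m² (pressure = force per area),
    = kg·m⁻¹·s⁻².
So Pa² = kg²·m⁻²·s⁻⁴.
Combining: Sv⁻¹·C·lx·Pa² = (m⁻²·s²) · (s·A) · (m⁻²·cd) · (kg²·m⁻²·s⁻⁴) = kg²·m⁻⁶·s⁻¹·A·cd.
The exponent of m is -6.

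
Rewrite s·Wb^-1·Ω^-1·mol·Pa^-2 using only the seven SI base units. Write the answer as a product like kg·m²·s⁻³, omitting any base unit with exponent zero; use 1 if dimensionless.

Wb = kg·m²·s⁻²·A⁻¹.
So Wb⁻¹ = kg⁻¹·m⁻²·s²·A.
Ω = kg·m²·s⁻³·A⁻².
So Ω⁻¹ = kg⁻¹·m⁻²·s³·A².
Pa = kg·m⁻¹·s⁻².
So Pa⁻² = kg⁻²·m²·s⁴.
Combining: s·Wb⁻¹·Ω⁻¹·mol·Pa⁻² = s · (kg⁻¹·m⁻²·s²·A) · (kg⁻¹·m⁻²·s³·A²) · mol · (kg⁻²·m²·s⁴) = kg⁻⁴·m⁻²·s¹⁰·A³·mol.

kg⁻⁴·m⁻²·s¹⁰·A³·mol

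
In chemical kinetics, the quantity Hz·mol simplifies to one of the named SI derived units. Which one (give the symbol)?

Hz = 1/s = s⁻¹ (frequency is cycles per second).
Combining: Hz·mol = s⁻¹ · mol = s⁻¹·mol.
s⁻¹·mol is the base-SI form of the katal.

kat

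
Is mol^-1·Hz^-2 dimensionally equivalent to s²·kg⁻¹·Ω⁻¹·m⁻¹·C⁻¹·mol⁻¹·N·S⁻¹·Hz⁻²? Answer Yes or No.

Left side:
  Hz = 1/s = s⁻¹ (frequency is cycles per second).
  So Hz⁻² = s².
  Combining: mol⁻¹·Hz⁻² = mol⁻¹ · s² = s²·mol⁻¹.
Right side:
  Ω = kg·m²·s⁻³·A⁻².
  So Ω⁻¹ = kg⁻¹·m⁻²·s³·A².
  C = s·A.
  So C⁻¹ = s⁻¹·A⁻¹.
  N = kg·m·s⁻².
  S = kg⁻¹·m⁻²·s³·A².
  So S⁻¹ = kg·m²·s⁻³·A⁻².
  Hz = s⁻¹.
  So Hz⁻² = s².
  Combining: s²·kg⁻¹·Ω⁻¹·m⁻¹·C⁻¹·mol⁻¹·N·S⁻¹·Hz⁻² = s² · kg⁻¹ · (kg⁻¹·m⁻²·s³·A²) · m⁻¹ · (s⁻¹·A⁻¹) · mol⁻¹ · (kg·m·s⁻²) · (kg·m²·s⁻³·A⁻²) · s² = s·A⁻¹·mol⁻¹.
Left is s²·mol⁻¹; right is s·A⁻¹·mol⁻¹ — different.

No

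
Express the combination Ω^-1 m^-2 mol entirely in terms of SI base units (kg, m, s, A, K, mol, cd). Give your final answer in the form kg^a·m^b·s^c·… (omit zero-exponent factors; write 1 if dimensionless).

kg⁻¹·m⁻⁴·s³·A²·mol

Ω = V/A (resistance = voltage per current),
    = kg·m²·s⁻³·A⁻².
So Ω⁻¹ = kg⁻¹·m⁻²·s³·A².
Combining: Ω⁻¹·m⁻²·mol = (kg⁻¹·m⁻²·s³·A²) · m⁻² · mol = kg⁻¹·m⁻⁴·s³·A²·mol.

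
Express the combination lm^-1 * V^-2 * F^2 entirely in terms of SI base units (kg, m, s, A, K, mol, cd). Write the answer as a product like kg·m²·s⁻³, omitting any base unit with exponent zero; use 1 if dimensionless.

lm = cd·sr = cd (luminous flux; sr is dimensionless).
So lm⁻¹ = cd⁻¹.
V = W/A (potential = power per current),
    = kg·m²·s⁻³·A⁻¹.
So V⁻² = kg⁻²·m⁻⁴·s⁶·A².
F = C/V (capacitance = charge per voltage),
    = A·s/(kg·m²·s⁻³·A⁻¹) (substituting C and V),
    = kg⁻¹·m⁻²·s⁴·A².
So F² = kg⁻²·m⁻⁴·s⁸·A⁴.
Combining: lm⁻¹·V⁻²·F² = cd⁻¹ · (kg⁻²·m⁻⁴·s⁶·A²) · (kg⁻²·m⁻⁴·s⁸·A⁴) = kg⁻⁴·m⁻⁸·s¹⁴·A⁶·cd⁻¹.

kg⁻⁴·m⁻⁸·s¹⁴·A⁶·cd⁻¹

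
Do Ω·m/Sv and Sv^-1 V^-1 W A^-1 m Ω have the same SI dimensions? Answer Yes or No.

Yes

Left side:
  Ω = kg·m²·s⁻³·A⁻².
  Sv = m²·s⁻².
  So Sv⁻¹ = m⁻²·s².
  Combining: Ω·Sv⁻¹·m = (kg·m²·s⁻³·A⁻²) · (m⁻²·s²) · m = kg·m·s⁻¹·A⁻².
Right side:
  Sv = J/kg (equivalent dose = energy per mass),
      = m²·s⁻².
  So Sv⁻¹ = m⁻²·s².
  V = W/A (potential = power per current),
      = kg·m²·s⁻³·A⁻¹.
  So V⁻¹ = kg⁻¹·m⁻²·s³·A.
  W = J/s (power = energy per time),
      = kg·m²·s⁻³.
  Ω = V/A (resistance = voltage per current),
      = kg·m²·s⁻³·A⁻².
  Combining: Sv⁻¹·V⁻¹·W·A⁻¹·m·Ω = (m⁻²·s²) · (kg⁻¹·m⁻²·s³·A) · (kg·m²·s⁻³) · A⁻¹ · m · (kg·m²·s⁻³·A⁻²) = kg·m·s⁻¹·A⁻².
Both reduce to kg·m·s⁻¹·A⁻².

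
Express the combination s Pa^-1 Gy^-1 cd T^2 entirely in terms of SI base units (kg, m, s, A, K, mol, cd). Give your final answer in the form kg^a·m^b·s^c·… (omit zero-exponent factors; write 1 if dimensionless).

kg·m⁻¹·s·A⁻²·cd

Pa = N/m² (pressure = force per area),
    = kg·m⁻¹·s⁻².
So Pa⁻¹ = kg⁻¹·m·s².
Gy = J/kg (absorbed dose = energy per mass),
    = m²·s⁻².
So Gy⁻¹ = m⁻²·s².
T = Wb/m² (flux density = flux per area),
    = kg·s⁻²·A⁻¹.
So T² = kg²·s⁻⁴·A⁻².
Combining: s·Pa⁻¹·Gy⁻¹·cd·T² = s · (kg⁻¹·m·s²) · (m⁻²·s²) · cd · (kg²·s⁻⁴·A⁻²) = kg·m⁻¹·s·A⁻²·cd.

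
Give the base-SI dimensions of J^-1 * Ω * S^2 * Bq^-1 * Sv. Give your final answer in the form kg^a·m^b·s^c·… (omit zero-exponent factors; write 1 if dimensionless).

J = N·m (work = force × distance),
    = kg·m²·s⁻².
So J⁻¹ = kg⁻¹·m⁻²·s².
Ω = V/A (resistance = voltage per current),
    = kg·m²·s⁻³·A⁻².
S = 1/Ω (conductance is reciprocal resistance),
    = kg⁻¹·m⁻²·s³·A².
So S² = kg⁻²·m⁻⁴·s⁶·A⁴.
Bq = 1/s = s⁻¹ (activity is decays per second).
So Bq⁻¹ = s.
Sv = J/kg (equivalent dose = energy per mass),
    = m²·s⁻².
Combining: J⁻¹·Ω·S²·Bq⁻¹·Sv = (kg⁻¹·m⁻²·s²) · (kg·m²·s⁻³·A⁻²) · (kg⁻²·m⁻⁴·s⁶·A⁴) · s · (m²·s⁻²) = kg⁻²·m⁻²·s⁴·A².

kg⁻²·m⁻²·s⁴·A²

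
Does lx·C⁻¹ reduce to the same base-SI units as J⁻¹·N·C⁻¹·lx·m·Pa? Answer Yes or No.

No

Left side:
  lx = lm/m² (illuminance = luminous flux per area),
      = m⁻²·cd.
  C = A·s = s·A (charge = current × time).
  So C⁻¹ = s⁻¹·A⁻¹.
  Combining: lx·C⁻¹ = (m⁻²·cd) · (s⁻¹·A⁻¹) = m⁻²·s⁻¹·A⁻¹·cd.
Right side:
  J = N·m (work = force × distance),
      = kg·m²·s⁻².
  So J⁻¹ = kg⁻¹·m⁻²·s².
  N = kg·m/s² = kg·m·s⁻² (force = mass × acceleration).
  C = A·s = s·A (charge = current × time).
  So C⁻¹ = s⁻¹·A⁻¹.
  lx = lm/m² (illuminance = luminous flux per area),
      = m⁻²·cd.
  Pa = N/m² (pressure = force per area),
      = kg·m⁻¹·s⁻².
  Combining: J⁻¹·N·C⁻¹·lx·m·Pa = (kg⁻¹·m⁻²·s²) · (kg·m·s⁻²) · (s⁻¹·A⁻¹) · (m⁻²·cd) · m · (kg·m⁻¹·s⁻²) = kg·m⁻³·s⁻³·A⁻¹·cd.
Left is m⁻²·s⁻¹·A⁻¹·cd; right is kg·m⁻³·s⁻³·A⁻¹·cd — different.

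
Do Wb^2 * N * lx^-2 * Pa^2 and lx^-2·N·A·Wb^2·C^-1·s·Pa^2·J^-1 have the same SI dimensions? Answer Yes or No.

Left side:
  Wb = V·s (flux: a volt is a weber per second),
      = kg·m²·s⁻²·A⁻¹.
  So Wb² = kg²·m⁴·s⁻⁴·A⁻².
  N = kg·m/s² = kg·m·s⁻² (force = mass × acceleration).
  lx = lm/m² (illuminance = luminous flux per area),
      = m⁻²·cd.
  So lx⁻² = m⁴·cd⁻².
  Pa = N/m² (pressure = force per area),
      = kg·m⁻¹·s⁻².
  So Pa² = kg²·m⁻²·s⁻⁴.
  Combining: Wb²·N·lx⁻²·Pa² = (kg²·m⁴·s⁻⁴·A⁻²) · (kg·m·s⁻²) · (m⁴·cd⁻²) · (kg²·m⁻²·s⁻⁴) = kg⁵·m⁷·s⁻¹⁰·A⁻²·cd⁻².
Right side:
  lx = lm/m² (illuminance = luminous flux per area),
      = m⁻²·cd.
  So lx⁻² = m⁴·cd⁻².
  N = kg·m/s² = kg·m·s⁻² (force = mass × acceleration).
  Wb = V·s (flux: a volt is a weber per second),
      = kg·m²·s⁻²·A⁻¹.
  So Wb² = kg²·m⁴·s⁻⁴·A⁻².
  C = A·s = s·A (charge = current × time).
  So C⁻¹ = s⁻¹·A⁻¹.
  Pa = N/m² (pressure = force per area),
      = kg·m⁻¹·s⁻².
  So Pa² = kg²·m⁻²·s⁻⁴.
  J = N·m (work = force × distance),
      = kg·m²·s⁻².
  So J⁻¹ = kg⁻¹·m⁻²·s².
  Combining: lx⁻²·N·A·Wb²·C⁻¹·s·Pa²·J⁻¹ = (m⁴·cd⁻²) · (kg·m·s⁻²) · A · (kg²·m⁴·s⁻⁴·A⁻²) · (s⁻¹·A⁻¹) · s · (kg²·m⁻²·s⁻⁴) · (kg⁻¹·m⁻²·s²) = kg⁴·m⁵·s⁻⁸·A⁻²·cd⁻².
Left is kg⁵·m⁷·s⁻¹⁰·A⁻²·cd⁻²; right is kg⁴·m⁵·s⁻⁸·A⁻²·cd⁻² — different.

No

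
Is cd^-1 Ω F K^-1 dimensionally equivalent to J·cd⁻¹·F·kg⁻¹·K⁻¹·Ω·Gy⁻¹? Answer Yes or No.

Yes

Left side:
  Ω = kg·m²·s⁻³·A⁻².
  F = kg⁻¹·m⁻²·s⁴·A².
  Combining: cd⁻¹·Ω·F·K⁻¹ = cd⁻¹ · (kg·m²·s⁻³·A⁻²) · (kg⁻¹·m⁻²·s⁴·A²) · K⁻¹ = s·K⁻¹·cd⁻¹.
Right side:
  J = N·m (work = force × distance),
      = kg·m²·s⁻².
  F = C/V (capacitance = charge per voltage),
      = A·s/(kg·m²·s⁻³·A⁻¹) (substituting C and V),
      = kg⁻¹·m⁻²·s⁴·A².
  Ω = V/A (resistance = voltage per current),
      = kg·m²·s⁻³·A⁻².
  Gy = J/kg (absorbed dose = energy per mass),
      = m²·s⁻².
  So Gy⁻¹ = m⁻²·s².
  Combining: J·cd⁻¹·F·kg⁻¹·K⁻¹·Ω·Gy⁻¹ = (kg·m²·s⁻²) · cd⁻¹ · (kg⁻¹·m⁻²·s⁴·A²) · kg⁻¹ · K⁻¹ · (kg·m²·s⁻³·A⁻²) · (m⁻²·s²) = s·K⁻¹·cd⁻¹.
Both reduce to s·K⁻¹·cd⁻¹.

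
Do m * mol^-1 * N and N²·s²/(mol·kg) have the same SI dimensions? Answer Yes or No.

Yes

Left side:
  N = kg·m/s² = kg·m·s⁻² (force = mass × acceleration).
  Combining: m·mol⁻¹·N = m · mol⁻¹ · (kg·m·s⁻²) = kg·m²·s⁻²·mol⁻¹.
Right side:
  N = kg·m·s⁻².
  So N² = kg²·m²·s⁻⁴.
  Combining: N²·mol⁻¹·s²·kg⁻¹ = (kg²·m²·s⁻⁴) · mol⁻¹ · s² · kg⁻¹ = kg·m²·s⁻²·mol⁻¹.
Both reduce to kg·m²·s⁻²·mol⁻¹.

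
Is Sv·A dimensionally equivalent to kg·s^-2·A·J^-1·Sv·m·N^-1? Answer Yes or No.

No

Left side:
  Sv = J/kg (equivalent dose = energy per mass),
      = m²·s⁻².
  Combining: Sv·A = (m²·s⁻²) · A = m²·s⁻²·A.
Right side:
  J = kg·m²·s⁻².
  So J⁻¹ = kg⁻¹·m⁻²·s².
  Sv = m²·s⁻².
  N = kg·m·s⁻².
  So N⁻¹ = kg⁻¹·m⁻¹·s².
  Combining: kg·s⁻²·A·J⁻¹·Sv·m·N⁻¹ = kg · s⁻² · A · (kg⁻¹·m⁻²·s²) · (m²·s⁻²) · m · (kg⁻¹·m⁻¹·s²) = kg⁻¹·A.
Left is m²·s⁻²·A; right is kg⁻¹·A — different.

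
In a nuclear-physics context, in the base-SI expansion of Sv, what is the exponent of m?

2

Sv = J/kg (equivalent dose = energy per mass),
    = m²·s⁻².
The exponent of m is 2.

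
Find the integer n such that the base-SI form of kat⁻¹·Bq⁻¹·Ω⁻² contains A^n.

kat = s⁻¹·mol.
So kat⁻¹ = s·mol⁻¹.
Bq = s⁻¹.
So Bq⁻¹ = s.
Ω = kg·m²·s⁻³·A⁻².
So Ω⁻² = kg⁻²·m⁻⁴·s⁶·A⁴.
Combining: kat⁻¹·Bq⁻¹·Ω⁻² = (s·mol⁻¹) · s · (kg⁻²·m⁻⁴·s⁶·A⁴) = kg⁻²·m⁻⁴·s⁸·A⁴·mol⁻¹.
The exponent of A is 4.

4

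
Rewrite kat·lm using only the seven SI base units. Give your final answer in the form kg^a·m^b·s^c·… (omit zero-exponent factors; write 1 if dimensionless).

kat = mol/s = s⁻¹·mol (catalytic activity).
lm = cd·sr = cd (luminous flux; sr is dimensionless).
Combining: kat·lm = (s⁻¹·mol) · cd = s⁻¹·mol·cd.

s⁻¹·mol·cd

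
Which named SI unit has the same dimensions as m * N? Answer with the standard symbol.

J

N = kg·m·s⁻².
Combining: m·N = m · (kg·m·s⁻²) = kg·m²·s⁻².
kg·m²·s⁻² is the base-SI form of the joule.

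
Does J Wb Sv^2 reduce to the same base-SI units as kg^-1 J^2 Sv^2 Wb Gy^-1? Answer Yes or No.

Yes

Left side:
  J = kg·m²·s⁻².
  Wb = kg·m²·s⁻²·A⁻¹.
  Sv = m²·s⁻².
  So Sv² = m⁴·s⁻⁴.
  Combining: J·Wb·Sv² = (kg·m²·s⁻²) · (kg·m²·s⁻²·A⁻¹) · (m⁴·s⁻⁴) = kg²·m⁸·s⁻⁸·A⁻¹.
Right side:
  J = N·m (work = force × distance),
      = kg·m²·s⁻².
  So J² = kg²·m⁴·s⁻⁴.
  Sv = J/kg (equivalent dose = energy per mass),
      = m²·s⁻².
  So Sv² = m⁴·s⁻⁴.
  Wb = V·s (flux: a volt is a weber per second),
      = kg·m²·s⁻²·A⁻¹.
  Gy = J/kg (absorbed dose = energy per mass),
      = m²·s⁻².
  So Gy⁻¹ = m⁻²·s².
  Combining: kg⁻¹·J²·Sv²·Wb·Gy⁻¹ = kg⁻¹ · (kg²·m⁴·s⁻⁴) · (m⁴·s⁻⁴) · (kg·m²·s⁻²·A⁻¹) · (m⁻²·s²) = kg²·m⁸·s⁻⁸·A⁻¹.
Both reduce to kg²·m⁸·s⁻⁸·A⁻¹.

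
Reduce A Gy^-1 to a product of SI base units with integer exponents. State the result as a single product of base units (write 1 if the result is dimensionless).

Gy = m²·s⁻².
So Gy⁻¹ = m⁻²·s².
Combining: A·Gy⁻¹ = A · (m⁻²·s²) = m⁻²·s²·A.

m⁻²·s²·A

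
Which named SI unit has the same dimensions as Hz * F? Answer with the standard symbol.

S

Hz = 1/s = s⁻¹ (frequency is cycles per second).
F = C/V (capacitance = charge per voltage),
    = A·s/(kg·m²·s⁻³·A⁻¹) (substituting C and V),
    = kg⁻¹·m⁻²·s⁴·A².
Combining: Hz·F = s⁻¹ · (kg⁻¹·m⁻²·s⁴·A²) = kg⁻¹·m⁻²·s³·A².
kg⁻¹·m⁻²·s³·A² is the base-SI form of the siemens.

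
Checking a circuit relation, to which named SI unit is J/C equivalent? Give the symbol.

V

C = s·A.
So C⁻¹ = s⁻¹·A⁻¹.
J = kg·m²·s⁻².
Combining: C⁻¹·J = (s⁻¹·A⁻¹) · (kg·m²·s⁻²) = kg·m²·s⁻³·A⁻¹.
kg·m²·s⁻³·A⁻¹ is the base-SI form of the volt.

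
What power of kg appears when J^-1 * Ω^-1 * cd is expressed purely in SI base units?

J = kg·m²·s⁻².
So J⁻¹ = kg⁻¹·m⁻²·s².
Ω = kg·m²·s⁻³·A⁻².
So Ω⁻¹ = kg⁻¹·m⁻²·s³·A².
Combining: J⁻¹·Ω⁻¹·cd = (kg⁻¹·m⁻²·s²) · (kg⁻¹·m⁻²·s³·A²) · cd = kg⁻²·m⁻⁴·s⁵·A²·cd.
The exponent of kg is -2.

-2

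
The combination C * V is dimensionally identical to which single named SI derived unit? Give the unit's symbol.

J

C = s·A.
V = kg·m²·s⁻³·A⁻¹.
Combining: C·V = (s·A) · (kg·m²·s⁻³·A⁻¹) = kg·m²·s⁻².
kg·m²·s⁻² is the base-SI form of the joule.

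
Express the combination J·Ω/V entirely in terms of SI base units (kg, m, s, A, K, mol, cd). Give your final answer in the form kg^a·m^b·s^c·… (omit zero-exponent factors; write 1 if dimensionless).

kg·m²·s⁻²·A⁻¹

J = N·m (work = force × distance),
    = kg·m²·s⁻².
V = W/A (potential = power per current),
    = kg·m²·s⁻³·A⁻¹.
So V⁻¹ = kg⁻¹·m⁻²·s³·A.
Ω = V/A (resistance = voltage per current),
    = kg·m²·s⁻³·A⁻².
Combining: J·V⁻¹·Ω = (kg·m²·s⁻²) · (kg⁻¹·m⁻²·s³·A) · (kg·m²·s⁻³·A⁻²) = kg·m²·s⁻²·A⁻¹.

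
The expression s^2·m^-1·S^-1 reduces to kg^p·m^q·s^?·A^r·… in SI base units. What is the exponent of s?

-1

S = kg⁻¹·m⁻²·s³·A².
So S⁻¹ = kg·m²·s⁻³·A⁻².
Combining: s²·m⁻¹·S⁻¹ = s² · m⁻¹ · (kg·m²·s⁻³·A⁻²) = kg·m·s⁻¹·A⁻².
The exponent of s is -1.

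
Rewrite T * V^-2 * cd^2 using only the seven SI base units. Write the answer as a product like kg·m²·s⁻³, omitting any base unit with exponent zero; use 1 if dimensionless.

kg⁻¹·m⁻⁴·s⁴·A·cd²

T = kg·s⁻²·A⁻¹.
V = kg·m²·s⁻³·A⁻¹.
So V⁻² = kg⁻²·m⁻⁴·s⁶·A².
Combining: T·V⁻²·cd² = (kg·s⁻²·A⁻¹) · (kg⁻²·m⁻⁴·s⁶·A²) · cd² = kg⁻¹·m⁻⁴·s⁴·A·cd².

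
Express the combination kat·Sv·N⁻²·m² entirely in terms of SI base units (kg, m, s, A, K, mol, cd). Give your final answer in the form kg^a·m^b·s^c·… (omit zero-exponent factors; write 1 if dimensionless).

kat = s⁻¹·mol.
Sv = m²·s⁻².
N = kg·m·s⁻².
So N⁻² = kg⁻²·m⁻²·s⁴.
Combining: kat·Sv·N⁻²·m² = (s⁻¹·mol) · (m²·s⁻²) · (kg⁻²·m⁻²·s⁴) · m² = kg⁻²·m²·s·mol.

kg⁻²·m²·s·mol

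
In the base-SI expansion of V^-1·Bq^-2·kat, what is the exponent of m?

-2

V = W/A (potential = power per current),
    = kg·m²·s⁻³·A⁻¹.
So V⁻¹ = kg⁻¹·m⁻²·s³·A.
Bq = 1/s = s⁻¹ (activity is decays per second).
So Bq⁻² = s².
kat = mol/s = s⁻¹·mol (catalytic activity).
Combining: V⁻¹·Bq⁻²·kat = (kg⁻¹·m⁻²·s³·A) · s² · (s⁻¹·mol) = kg⁻¹·m⁻²·s⁴·A·mol.
The exponent of m is -2.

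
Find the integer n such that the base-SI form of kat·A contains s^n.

-1

kat = mol/s = s⁻¹·mol (catalytic activity).
Combining: kat·A = (s⁻¹·mol) · A = s⁻¹·A·mol.
The exponent of s is -1.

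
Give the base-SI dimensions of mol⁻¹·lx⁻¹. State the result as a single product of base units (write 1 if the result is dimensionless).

m²·mol⁻¹·cd⁻¹

lx = lm/m² (illuminance = luminous flux per area),
    = m⁻²·cd.
So lx⁻¹ = m²·cd⁻¹.
Combining: mol⁻¹·lx⁻¹ = mol⁻¹ · (m²·cd⁻¹) = m²·mol⁻¹·cd⁻¹.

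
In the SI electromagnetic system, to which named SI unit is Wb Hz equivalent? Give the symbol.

V

Wb = kg·m²·s⁻²·A⁻¹.
Hz = s⁻¹.
Combining: Wb·Hz = (kg·m²·s⁻²·A⁻¹) · s⁻¹ = kg·m²·s⁻³·A⁻¹.
kg·m²·s⁻³·A⁻¹ is the base-SI form of the volt.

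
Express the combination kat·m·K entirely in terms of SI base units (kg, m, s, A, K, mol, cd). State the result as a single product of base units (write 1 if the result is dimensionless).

m·s⁻¹·K·mol

kat = mol/s = s⁻¹·mol (catalytic activity).
Combining: kat·m·K = (s⁻¹·mol) · m · K = m·s⁻¹·K·mol.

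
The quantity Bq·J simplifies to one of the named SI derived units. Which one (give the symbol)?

Bq = s⁻¹.
J = kg·m²·s⁻².
Combining: Bq·J = s⁻¹ · (kg·m²·s⁻²) = kg·m²·s⁻³.
kg·m²·s⁻³ is the base-SI form of the watt.

W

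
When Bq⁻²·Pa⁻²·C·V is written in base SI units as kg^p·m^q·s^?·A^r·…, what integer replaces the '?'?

Bq = s⁻¹.
So Bq⁻² = s².
Pa = kg·m⁻¹·s⁻².
So Pa⁻² = kg⁻²·m²·s⁴.
C = s·A.
V = kg·m²·s⁻³·A⁻¹.
Combining: Bq⁻²·Pa⁻²·C·V = s² · (kg⁻²·m²·s⁴) · (s·A) · (kg·m²·s⁻³·A⁻¹) = kg⁻¹·m⁴·s⁴.
The exponent of s is 4.

4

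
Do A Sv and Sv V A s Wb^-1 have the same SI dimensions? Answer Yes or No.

Yes

Left side:
  Sv = m²·s⁻².
  Combining: A·Sv = A · (m²·s⁻²) = m²·s⁻²·A.
Right side:
  Sv = J/kg (equivalent dose = energy per mass),
      = m²·s⁻².
  V = W/A (potential = power per current),
      = kg·m²·s⁻³·A⁻¹.
  Wb = V·s (flux: a volt is a weber per second),
      = kg·m²·s⁻²·A⁻¹.
  So Wb⁻¹ = kg⁻¹·m⁻²·s²·A.
  Combining: Sv·V·A·s·Wb⁻¹ = (m²·s⁻²) · (kg·m²·s⁻³·A⁻¹) · A · s · (kg⁻¹·m⁻²·s²·A) = m²·s⁻²·A.
Both reduce to m²·s⁻²·A.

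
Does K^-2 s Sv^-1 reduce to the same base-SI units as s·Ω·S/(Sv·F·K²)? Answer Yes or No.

Left side:
  Sv = J/kg (equivalent dose = energy per mass),
      = m²·s⁻².
  So Sv⁻¹ = m⁻²·s².
  Combining: K⁻²·s·Sv⁻¹ = K⁻² · s · (m⁻²·s²) = m⁻²·s³·K⁻².
Right side:
  Sv = J/kg (equivalent dose = energy per mass),
      = m²·s⁻².
  So Sv⁻¹ = m⁻²·s².
  Ω = V/A (resistance = voltage per current),
      = kg·m²·s⁻³·A⁻².
  F = C/V (capacitance = charge per voltage),
      = A·s/(kg·m²·s⁻³·A⁻¹) (substituting C and V),
      = kg⁻¹·m⁻²·s⁴·A².
  So F⁻¹ = kg·m²·s⁻⁴·A⁻².
  S = 1/Ω (conductance is reciprocal resistance),
      = kg⁻¹·m⁻²·s³·A².
  Combining: Sv⁻¹·s·Ω·F⁻¹·S·K⁻² = (m⁻²·s²) · s · (kg·m²·s⁻³·A⁻²) · (kg·m²·s⁻⁴·A⁻²) · (kg⁻¹·m⁻²·s³·A²) · K⁻² = kg·s⁻¹·A⁻²·K⁻².
Left is m⁻²·s³·K⁻²; right is kg·s⁻¹·A⁻²·K⁻² — different.

No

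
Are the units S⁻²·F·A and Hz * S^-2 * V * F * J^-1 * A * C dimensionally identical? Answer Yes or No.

Left side:
  S = 1/Ω (conductance is reciprocal resistance),
      = kg⁻¹·m⁻²·s³·A².
  So S⁻² = kg²·m⁴·s⁻⁶·A⁻⁴.
  F = C/V (capacitance = charge per voltage),
      = A·s/(kg·m²·s⁻³·A⁻¹) (substituting C and V),
      = kg⁻¹·m⁻²·s⁴·A².
  Combining: S⁻²·F·A = (kg²·m⁴·s⁻⁶·A⁻⁴) · (kg⁻¹·m⁻²·s⁴·A²) · A = kg·m²·s⁻²·A⁻¹.
Right side:
  Hz = 1/s = s⁻¹ (frequency is cycles per second).
  S = 1/Ω (conductance is reciprocal resistance),
      = kg⁻¹·m⁻²·s³·A².
  So S⁻² = kg²·m⁴·s⁻⁶·A⁻⁴.
  V = W/A (potential = power per current),
      = kg·m²·s⁻³·A⁻¹.
  F = C/V (capacitance = charge per voltage),
      = A·s/(kg·m²·s⁻³·A⁻¹) (substituting C and V),
      = kg⁻¹·m⁻²·s⁴·A².
  J = N·m (work = force × distance),
      = kg·m²·s⁻².
  So J⁻¹ = kg⁻¹·m⁻²·s².
  C = A·s = s·A (charge = current × time).
  Combining: Hz·S⁻²·V·F·J⁻¹·A·C = s⁻¹ · (kg²·m⁴·s⁻⁶·A⁻⁴) · (kg·m²·s⁻³·A⁻¹) · (kg⁻¹·m⁻²·s⁴·A²) · (kg⁻¹·m⁻²·s²) · A · (s·A) = kg·m²·s⁻³·A⁻¹.
Left is kg·m²·s⁻²·A⁻¹; right is kg·m²·s⁻³·A⁻¹ — different.

No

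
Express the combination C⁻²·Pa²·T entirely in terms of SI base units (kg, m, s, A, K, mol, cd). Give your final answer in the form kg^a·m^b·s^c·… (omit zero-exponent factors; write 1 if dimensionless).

kg³·m⁻²·s⁻⁸·A⁻³

C = s·A.
So C⁻² = s⁻²·A⁻².
Pa = kg·m⁻¹·s⁻².
So Pa² = kg²·m⁻²·s⁻⁴.
T = kg·s⁻²·A⁻¹.
Combining: C⁻²·Pa²·T = (s⁻²·A⁻²) · (kg²·m⁻²·s⁻⁴) · (kg·s⁻²·A⁻¹) = kg³·m⁻²·s⁻⁸·A⁻³.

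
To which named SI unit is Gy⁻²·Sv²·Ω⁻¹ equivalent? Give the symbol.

S

Gy = m²·s⁻².
So Gy⁻² = m⁻⁴·s⁴.
Sv = m²·s⁻².
So Sv² = m⁴·s⁻⁴.
Ω = kg·m²·s⁻³·A⁻².
So Ω⁻¹ = kg⁻¹·m⁻²·s³·A².
Combining: Gy⁻²·Sv²·Ω⁻¹ = (m⁻⁴·s⁴) · (m⁴·s⁻⁴) · (kg⁻¹·m⁻²·s³·A²) = kg⁻¹·m⁻²·s³·A².
kg⁻¹·m⁻²·s³·A² is the base-SI form of the siemens.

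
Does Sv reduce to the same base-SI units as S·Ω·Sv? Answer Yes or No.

Yes

Left side:
  Sv = m²·s⁻².
Right side:
  S = 1/Ω (conductance is reciprocal resistance),
      = kg⁻¹·m⁻²·s³·A².
  Ω = V/A (resistance = voltage per current),
      = kg·m²·s⁻³·A⁻².
  Sv = J/kg (equivalent dose = energy per mass),
      = m²·s⁻².
  Combining: S·Ω·Sv = (kg⁻¹·m⁻²·s³·A²) · (kg·m²·s⁻³·A⁻²) · (m²·s⁻²) = m²·s⁻².
Both reduce to m²·s⁻².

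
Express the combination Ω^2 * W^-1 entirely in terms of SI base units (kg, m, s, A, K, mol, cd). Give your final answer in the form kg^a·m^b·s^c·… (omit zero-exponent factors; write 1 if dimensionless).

kg·m²·s⁻³·A⁻⁴

Ω = V/A (resistance = voltage per current),
    = kg·m²·s⁻³·A⁻².
So Ω² = kg²·m⁴·s⁻⁶·A⁻⁴.
W = J/s (power = energy per time),
    = kg·m²·s⁻³.
So W⁻¹ = kg⁻¹·m⁻²·s³.
Combining: Ω²·W⁻¹ = (kg²·m⁴·s⁻⁶·A⁻⁴) · (kg⁻¹·m⁻²·s³) = kg·m²·s⁻³·A⁻⁴.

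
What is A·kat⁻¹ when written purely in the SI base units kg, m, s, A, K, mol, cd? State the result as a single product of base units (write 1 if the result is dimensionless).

s·A·mol⁻¹

kat = s⁻¹·mol.
So kat⁻¹ = s·mol⁻¹.
Combining: A·kat⁻¹ = A · (s·mol⁻¹) = s·A·mol⁻¹.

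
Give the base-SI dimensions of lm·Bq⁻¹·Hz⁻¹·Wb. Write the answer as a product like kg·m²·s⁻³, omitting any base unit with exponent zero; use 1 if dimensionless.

lm = cd.
Bq = s⁻¹.
So Bq⁻¹ = s.
Hz = s⁻¹.
So Hz⁻¹ = s.
Wb = kg·m²·s⁻²·A⁻¹.
Combining: lm·Bq⁻¹·Hz⁻¹·Wb = cd · s · s · (kg·m²·s⁻²·A⁻¹) = kg·m²·A⁻¹·cd.

kg·m²·A⁻¹·cd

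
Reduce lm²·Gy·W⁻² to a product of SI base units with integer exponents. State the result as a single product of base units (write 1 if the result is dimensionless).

kg⁻²·m⁻²·s⁴·cd²

lm = cd.
So lm² = cd².
Gy = m²·s⁻².
W = kg·m²·s⁻³.
So W⁻² = kg⁻²·m⁻⁴·s⁶.
Combining: lm²·Gy·W⁻² = cd² · (m²·s⁻²) · (kg⁻²·m⁻⁴·s⁶) = kg⁻²·m⁻²·s⁴·cd².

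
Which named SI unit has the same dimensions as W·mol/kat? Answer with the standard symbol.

W = kg·m²·s⁻³.
kat = s⁻¹·mol.
So kat⁻¹ = s·mol⁻¹.
Combining: W·mol·kat⁻¹ = (kg·m²·s⁻³) · mol · (s·mol⁻¹) = kg·m²·s⁻².
kg·m²·s⁻² is the base-SI form of the joule.

J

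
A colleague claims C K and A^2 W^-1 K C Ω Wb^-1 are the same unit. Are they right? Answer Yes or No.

Left side:
  C = s·A.
  Combining: C·K = (s·A) · K = s·A·K.
Right side:
  W = kg·m²·s⁻³.
  So W⁻¹ = kg⁻¹·m⁻²·s³.
  C = s·A.
  Ω = kg·m²·s⁻³·A⁻².
  Wb = kg·m²·s⁻²·A⁻¹.
  So Wb⁻¹ = kg⁻¹·m⁻²·s²·A.
  Combining: A²·W⁻¹·K·C·Ω·Wb⁻¹ = A² · (kg⁻¹·m⁻²·s³) · K · (s·A) · (kg·m²·s⁻³·A⁻²) · (kg⁻¹·m⁻²·s²·A) = kg⁻¹·m⁻²·s³·A²·K.
Left is s·A·K; right is kg⁻¹·m⁻²·s³·A²·K — different.

No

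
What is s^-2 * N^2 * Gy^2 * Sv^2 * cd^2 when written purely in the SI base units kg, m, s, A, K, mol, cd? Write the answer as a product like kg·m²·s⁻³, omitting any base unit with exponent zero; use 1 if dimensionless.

N = kg·m·s⁻².
So N² = kg²·m²·s⁻⁴.
Gy = m²·s⁻².
So Gy² = m⁴·s⁻⁴.
Sv = m²·s⁻².
So Sv² = m⁴·s⁻⁴.
Combining: s⁻²·N²·Gy²·Sv²·cd² = s⁻² · (kg²·m²·s⁻⁴) · (m⁴·s⁻⁴) · (m⁴·s⁻⁴) · cd² = kg²·m¹⁰·s⁻¹⁴·cd².

kg²·m¹⁰·s⁻¹⁴·cd²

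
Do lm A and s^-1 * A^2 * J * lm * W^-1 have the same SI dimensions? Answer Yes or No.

Left side:
  lm = cd·sr = cd (luminous flux; sr is dimensionless).
  Combining: lm·A = cd · A = A·cd.
Right side:
  J = kg·m²·s⁻².
  lm = cd.
  W = kg·m²·s⁻³.
  So W⁻¹ = kg⁻¹·m⁻²·s³.
  Combining: s⁻¹·A²·J·lm·W⁻¹ = s⁻¹ · A² · (kg·m²·s⁻²) · cd · (kg⁻¹·m⁻²·s³) = A²·cd.
Left is A·cd; right is A²·cd — different.

No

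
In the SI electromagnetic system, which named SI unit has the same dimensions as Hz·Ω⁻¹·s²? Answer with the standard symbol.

Hz = 1/s = s⁻¹ (frequency is cycles per second).
Ω = V/A (resistance = voltage per current),
    = kg·m²·s⁻³·A⁻².
So Ω⁻¹ = kg⁻¹·m⁻²·s³·A².
Combining: Hz·Ω⁻¹·s² = s⁻¹ · (kg⁻¹·m⁻²·s³·A²) · s² = kg⁻¹·m⁻²·s⁴·A².
kg⁻¹·m⁻²·s⁴·A² is the base-SI form of the farad.

F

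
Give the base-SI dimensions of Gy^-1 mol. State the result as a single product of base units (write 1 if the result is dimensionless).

m⁻²·s²·mol

Gy = J/kg (absorbed dose = energy per mass),
    = m²·s⁻².
So Gy⁻¹ = m⁻²·s².
Combining: Gy⁻¹·mol = (m⁻²·s²) · mol = m⁻²·s²·mol.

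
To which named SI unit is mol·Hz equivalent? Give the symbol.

kat

Hz = 1/s = s⁻¹ (frequency is cycles per second).
Combining: mol·Hz = mol · s⁻¹ = s⁻¹·mol.
s⁻¹·mol is the base-SI form of the katal.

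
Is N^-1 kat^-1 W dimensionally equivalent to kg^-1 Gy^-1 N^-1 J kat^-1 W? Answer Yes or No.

Yes

Left side:
  N = kg·m/s² = kg·m·s⁻² (force = mass × acceleration).
  So N⁻¹ = kg⁻¹·m⁻¹·s².
  kat = mol/s = s⁻¹·mol (catalytic activity).
  So kat⁻¹ = s·mol⁻¹.
  W = J/s (power = energy per time),
      = kg·m²·s⁻³.
  Combining: N⁻¹·kat⁻¹·W = (kg⁻¹·m⁻¹·s²) · (s·mol⁻¹) · (kg·m²·s⁻³) = m·mol⁻¹.
Right side:
  Gy = J/kg (absorbed dose = energy per mass),
      = m²·s⁻².
  So Gy⁻¹ = m⁻²·s².
  N = kg·m/s² = kg·m·s⁻² (force = mass × acceleration).
  So N⁻¹ = kg⁻¹·m⁻¹·s².
  J = N·m (work = force × distance),
      = kg·m²·s⁻².
  kat = mol/s = s⁻¹·mol (catalytic activity).
  So kat⁻¹ = s·mol⁻¹.
  W = J/s (power = energy per time),
      = kg·m²·s⁻³.
  Combining: kg⁻¹·Gy⁻¹·N⁻¹·J·kat⁻¹·W = kg⁻¹ · (m⁻²·s²) · (kg⁻¹·m⁻¹·s²) · (kg·m²·s⁻²) · (s·mol⁻¹) · (kg·m²·s⁻³) = m·mol⁻¹.
Both reduce to m·mol⁻¹.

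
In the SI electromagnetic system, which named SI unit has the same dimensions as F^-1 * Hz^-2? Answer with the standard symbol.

H

F = kg⁻¹·m⁻²·s⁴·A².
So F⁻¹ = kg·m²·s⁻⁴·A⁻².
Hz = s⁻¹.
So Hz⁻² = s².
Combining: F⁻¹·Hz⁻² = (kg·m²·s⁻⁴·A⁻²) · s² = kg·m²·s⁻²·A⁻².
kg·m²·s⁻²·A⁻² is the base-SI form of the henry.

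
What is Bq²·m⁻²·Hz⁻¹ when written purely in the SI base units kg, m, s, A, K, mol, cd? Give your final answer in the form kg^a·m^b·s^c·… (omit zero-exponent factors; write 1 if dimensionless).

m⁻²·s⁻¹

Bq = 1/s = s⁻¹ (activity is decays per second).
So Bq² = s⁻².
Hz = 1/s = s⁻¹ (frequency is cycles per second).
So Hz⁻¹ = s.
Combining: Bq²·m⁻²·Hz⁻¹ = s⁻² · m⁻² · s = m⁻²·s⁻¹.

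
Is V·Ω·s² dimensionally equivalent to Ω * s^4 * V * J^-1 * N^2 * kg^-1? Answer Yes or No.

Yes

Left side:
  V = W/A (potential = power per current),
      = kg·m²·s⁻³·A⁻¹.
  Ω = V/A (resistance = voltage per current),
      = kg·m²·s⁻³·A⁻².
  Combining: V·Ω·s² = (kg·m²·s⁻³·A⁻¹) · (kg·m²·s⁻³·A⁻²) · s² = kg²·m⁴·s⁻⁴·A⁻³.
Right side:
  Ω = V/A (resistance = voltage per current),
      = kg·m²·s⁻³·A⁻².
  V = W/A (potential = power per current),
      = kg·m²·s⁻³·A⁻¹.
  J = N·m (work = force × distance),
      = kg·m²·s⁻².
  So J⁻¹ = kg⁻¹·m⁻²·s².
  N = kg·m/s² = kg·m·s⁻² (force = mass × acceleration).
  So N² = kg²·m²·s⁻⁴.
  Combining: Ω·s⁴·V·J⁻¹·N²·kg⁻¹ = (kg·m²·s⁻³·A⁻²) · s⁴ · (kg·m²·s⁻³·A⁻¹) · (kg⁻¹·m⁻²·s²) · (kg²·m²·s⁻⁴) · kg⁻¹ = kg²·m⁴·s⁻⁴·A⁻³.
Both reduce to kg²·m⁴·s⁻⁴·A⁻³.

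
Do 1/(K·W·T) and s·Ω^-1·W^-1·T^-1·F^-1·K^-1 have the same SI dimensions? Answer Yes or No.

Left side:
  W = kg·m²·s⁻³.
  So W⁻¹ = kg⁻¹·m⁻²·s³.
  T = kg·s⁻²·A⁻¹.
  So T⁻¹ = kg⁻¹·s²·A.
  Combining: K⁻¹·W⁻¹·T⁻¹ = K⁻¹ · (kg⁻¹·m⁻²·s³) · (kg⁻¹·s²·A) = kg⁻²·m⁻²·s⁵·A·K⁻¹.
Right side:
  Ω = V/A (resistance = voltage per current),
      = kg·m²·s⁻³·A⁻².
  So Ω⁻¹ = kg⁻¹·m⁻²·s³·A².
  W = J/s (power = energy per time),
      = kg·m²·s⁻³.
  So W⁻¹ = kg⁻¹·m⁻²·s³.
  T = Wb/m² (flux density = flux per area),
      = kg·s⁻²·A⁻¹.
  So T⁻¹ = kg⁻¹·s²·A.
  F = C/V (capacitance = charge per voltage),
      = A·s/(kg·m²·s⁻³·A⁻¹) (substituting C and V),
      = kg⁻¹·m⁻²·s⁴·A².
  So F⁻¹ = kg·m²·s⁻⁴·A⁻².
  Combining: s·Ω⁻¹·W⁻¹·T⁻¹·F⁻¹·K⁻¹ = s · (kg⁻¹·m⁻²·s³·A²) · (kg⁻¹·m⁻²·s³) · (kg⁻¹·s²·A) · (kg·m²·s⁻⁴·A⁻²) · K⁻¹ = kg⁻²·m⁻²·s⁵·A·K⁻¹.
Both reduce to kg⁻²·m⁻²·s⁵·A·K⁻¹.

Yes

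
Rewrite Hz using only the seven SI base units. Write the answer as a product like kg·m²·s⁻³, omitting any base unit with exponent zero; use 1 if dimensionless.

s⁻¹

Hz = s⁻¹.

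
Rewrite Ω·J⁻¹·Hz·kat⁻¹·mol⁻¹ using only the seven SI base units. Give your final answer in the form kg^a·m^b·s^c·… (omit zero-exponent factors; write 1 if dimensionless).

Ω = kg·m²·s⁻³·A⁻².
J = kg·m²·s⁻².
So J⁻¹ = kg⁻¹·m⁻²·s².
Hz = s⁻¹.
kat = s⁻¹·mol.
So kat⁻¹ = s·mol⁻¹.
Combining: Ω·J⁻¹·Hz·kat⁻¹·mol⁻¹ = (kg·m²·s⁻³·A⁻²) · (kg⁻¹·m⁻²·s²) · s⁻¹ · (s·mol⁻¹) · mol⁻¹ = s⁻¹·A⁻²·mol⁻².

s⁻¹·A⁻²·mol⁻²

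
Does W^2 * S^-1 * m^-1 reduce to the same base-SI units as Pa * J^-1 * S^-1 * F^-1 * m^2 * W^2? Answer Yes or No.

No

Left side:
  W = kg·m²·s⁻³.
  So W² = kg²·m⁴·s⁻⁶.
  S = kg⁻¹·m⁻²·s³·A².
  So S⁻¹ = kg·m²·s⁻³·A⁻².
  Combining: W²·S⁻¹·m⁻¹ = (kg²·m⁴·s⁻⁶) · (kg·m²·s⁻³·A⁻²) · m⁻¹ = kg³·m⁵·s⁻⁹·A⁻².
Right side:
  Pa = kg·m⁻¹·s⁻².
  J = kg·m²·s⁻².
  So J⁻¹ = kg⁻¹·m⁻²·s².
  S = kg⁻¹·m⁻²·s³·A².
  So S⁻¹ = kg·m²·s⁻³·A⁻².
  F = kg⁻¹·m⁻²·s⁴·A².
  So F⁻¹ = kg·m²·s⁻⁴·A⁻².
  W = kg·m²·s⁻³.
  So W² = kg²·m⁴·s⁻⁶.
  Combining: Pa·J⁻¹·S⁻¹·F⁻¹·m²·W² = (kg·m⁻¹·s⁻²) · (kg⁻¹·m⁻²·s²) · (kg·m²·s⁻³·A⁻²) · (kg·m²·s⁻⁴·A⁻²) · m² · (kg²·m⁴·s⁻⁶) = kg⁴·m⁷·s⁻¹³·A⁻⁴.
Left is kg³·m⁵·s⁻⁹·A⁻²; right is kg⁴·m⁷·s⁻¹³·A⁻⁴ — different.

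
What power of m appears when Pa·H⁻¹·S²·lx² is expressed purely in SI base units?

-11

Pa = kg·m⁻¹·s⁻².
H = kg·m²·s⁻²·A⁻².
So H⁻¹ = kg⁻¹·m⁻²·s²·A².
S = kg⁻¹·m⁻²·s³·A².
So S² = kg⁻²·m⁻⁴·s⁶·A⁴.
lx = m⁻²·cd.
So lx² = m⁻⁴·cd².
Combining: Pa·H⁻¹·S²·lx² = (kg·m⁻¹·s⁻²) · (kg⁻¹·m⁻²·s²·A²) · (kg⁻²·m⁻⁴·s⁶·A⁴) · (m⁻⁴·cd²) = kg⁻²·m⁻¹¹·s⁶·A⁶·cd².
The exponent of m is -11.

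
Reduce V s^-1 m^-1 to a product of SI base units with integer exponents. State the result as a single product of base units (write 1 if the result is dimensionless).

kg·m·s⁻⁴·A⁻¹

V = kg·m²·s⁻³·A⁻¹.
Combining: V·s⁻¹·m⁻¹ = (kg·m²·s⁻³·A⁻¹) · s⁻¹ · m⁻¹ = kg·m·s⁻⁴·A⁻¹.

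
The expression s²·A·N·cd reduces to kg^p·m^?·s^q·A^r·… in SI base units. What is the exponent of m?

N = kg·m·s⁻².
Combining: s²·A·N·cd = s² · A · (kg·m·s⁻²) · cd = kg·m·A·cd.
The exponent of m is 1.

1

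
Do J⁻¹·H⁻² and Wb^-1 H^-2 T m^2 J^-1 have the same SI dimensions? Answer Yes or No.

Yes

Left side:
  J = kg·m²·s⁻².
  So J⁻¹ = kg⁻¹·m⁻²·s².
  H = kg·m²·s⁻²·A⁻².
  So H⁻² = kg⁻²·m⁻⁴·s⁴·A⁴.
  Combining: J⁻¹·H⁻² = (kg⁻¹·m⁻²·s²) · (kg⁻²·m⁻⁴·s⁴·A⁴) = kg⁻³·m⁻⁶·s⁶·A⁴.
Right side:
  Wb = V·s (flux: a volt is a weber per second),
      = kg·m²·s⁻²·A⁻¹.
  So Wb⁻¹ = kg⁻¹·m⁻²·s²·A.
  H = Wb/A (inductance = flux per current),
      = kg·m²·s⁻²·A⁻².
  So H⁻² = kg⁻²·m⁻⁴·s⁴·A⁴.
  T = Wb/m² (flux density = flux per area),
      = kg·s⁻²·A⁻¹.
  J = N·m (work = force × distance),
      = kg·m²·s⁻².
  So J⁻¹ = kg⁻¹·m⁻²·s².
  Combining: Wb⁻¹·H⁻²·T·m²·J⁻¹ = (kg⁻¹·m⁻²·s²·A) · (kg⁻²·m⁻⁴·s⁴·A⁴) · (kg·s⁻²·A⁻¹) · m² · (kg⁻¹·m⁻²·s²) = kg⁻³·m⁻⁶·s⁶·A⁴.
Both reduce to kg⁻³·m⁻⁶·s⁶·A⁴.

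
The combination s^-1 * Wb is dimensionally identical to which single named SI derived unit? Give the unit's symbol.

Wb = V·s (flux: a volt is a weber per second),
    = kg·m²·s⁻²·A⁻¹.
Combining: s⁻¹·Wb = s⁻¹ · (kg·m²·s⁻²·A⁻¹) = kg·m²·s⁻³·A⁻¹.
kg·m²·s⁻³·A⁻¹ is the base-SI form of the volt.

V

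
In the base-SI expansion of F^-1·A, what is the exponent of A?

F = C/V (capacitance = charge per voltage),
    = A·s/(kg·m²·s⁻³·A⁻¹) (substituting C and V),
    = kg⁻¹·m⁻²·s⁴·A².
So F⁻¹ = kg·m²·s⁻⁴·A⁻².
Combining: F⁻¹·A = (kg·m²·s⁻⁴·A⁻²) · A = kg·m²·s⁻⁴·A⁻¹.
The exponent of A is -1.

-1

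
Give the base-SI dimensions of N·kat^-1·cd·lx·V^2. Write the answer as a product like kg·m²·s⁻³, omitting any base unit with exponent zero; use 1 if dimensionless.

N = kg·m/s² = kg·m·s⁻² (force = mass × acceleration).
kat = mol/s = s⁻¹·mol (catalytic activity).
So kat⁻¹ = s·mol⁻¹.
lx = lm/m² (illuminance = luminous flux per area),
    = m⁻²·cd.
V = W/A (potential = power per current),
    = kg·m²·s⁻³·A⁻¹.
So V² = kg²·m⁴·s⁻⁶·A⁻².
Combining: N·kat⁻¹·cd·lx·V² = (kg·m·s⁻²) · (s·mol⁻¹) · cd · (m⁻²·cd) · (kg²·m⁴·s⁻⁶·A⁻²) = kg³·m³·s⁻⁷·A⁻²·mol⁻¹·cd².

kg³·m³·s⁻⁷·A⁻²·mol⁻¹·cd²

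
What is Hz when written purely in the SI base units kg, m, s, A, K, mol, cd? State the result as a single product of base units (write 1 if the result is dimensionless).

s⁻¹

Hz = 1/s = s⁻¹ (frequency is cycles per second).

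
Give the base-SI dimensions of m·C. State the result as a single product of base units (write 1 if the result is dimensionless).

C = A·s = s·A (charge = current × time).
Combining: m·C = m · (s·A) = m·s·A.

m·s·A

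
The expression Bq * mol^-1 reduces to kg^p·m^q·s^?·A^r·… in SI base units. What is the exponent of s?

-1

Bq = 1/s = s⁻¹ (activity is decays per second).
Combining: Bq·mol⁻¹ = s⁻¹ · mol⁻¹ = s⁻¹·mol⁻¹.
The exponent of s is -1.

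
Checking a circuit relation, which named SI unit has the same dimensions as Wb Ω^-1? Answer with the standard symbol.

Wb = kg·m²·s⁻²·A⁻¹.
Ω = kg·m²·s⁻³·A⁻².
So Ω⁻¹ = kg⁻¹·m⁻²·s³·A².
Combining: Wb·Ω⁻¹ = (kg·m²·s⁻²·A⁻¹) · (kg⁻¹·m⁻²·s³·A²) = s·A.
s·A is the base-SI form of the coulomb.

C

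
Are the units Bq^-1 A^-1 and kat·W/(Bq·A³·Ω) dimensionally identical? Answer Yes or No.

Left side:
  Bq = 1/s = s⁻¹ (activity is decays per second).
  So Bq⁻¹ = s.
  Combining: Bq⁻¹·A⁻¹ = s · A⁻¹ = s·A⁻¹.
Right side:
  kat = mol/s = s⁻¹·mol (catalytic activity).
  Bq = 1/s = s⁻¹ (activity is decays per second).
  So Bq⁻¹ = s.
  Ω = V/A (resistance = voltage per current),
      = kg·m²·s⁻³·A⁻².
  So Ω⁻¹ = kg⁻¹·m⁻²·s³·A².
  W = J/s (power = energy per time),
      = kg·m²·s⁻³.
  Combining: kat·Bq⁻¹·A⁻³·Ω⁻¹·W = (s⁻¹·mol) · s · A⁻³ · (kg⁻¹·m⁻²·s³·A²) · (kg·m²·s⁻³) = A⁻¹·mol.
Left is s·A⁻¹; right is A⁻¹·mol — different.

No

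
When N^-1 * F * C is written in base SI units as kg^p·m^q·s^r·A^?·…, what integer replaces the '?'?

3

N = kg·m·s⁻².
So N⁻¹ = kg⁻¹·m⁻¹·s².
F = kg⁻¹·m⁻²·s⁴·A².
C = s·A.
Combining: N⁻¹·F·C = (kg⁻¹·m⁻¹·s²) · (kg⁻¹·m⁻²·s⁴·A²) · (s·A) = kg⁻²·m⁻³·s⁷·A³.
The exponent of A is 3.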